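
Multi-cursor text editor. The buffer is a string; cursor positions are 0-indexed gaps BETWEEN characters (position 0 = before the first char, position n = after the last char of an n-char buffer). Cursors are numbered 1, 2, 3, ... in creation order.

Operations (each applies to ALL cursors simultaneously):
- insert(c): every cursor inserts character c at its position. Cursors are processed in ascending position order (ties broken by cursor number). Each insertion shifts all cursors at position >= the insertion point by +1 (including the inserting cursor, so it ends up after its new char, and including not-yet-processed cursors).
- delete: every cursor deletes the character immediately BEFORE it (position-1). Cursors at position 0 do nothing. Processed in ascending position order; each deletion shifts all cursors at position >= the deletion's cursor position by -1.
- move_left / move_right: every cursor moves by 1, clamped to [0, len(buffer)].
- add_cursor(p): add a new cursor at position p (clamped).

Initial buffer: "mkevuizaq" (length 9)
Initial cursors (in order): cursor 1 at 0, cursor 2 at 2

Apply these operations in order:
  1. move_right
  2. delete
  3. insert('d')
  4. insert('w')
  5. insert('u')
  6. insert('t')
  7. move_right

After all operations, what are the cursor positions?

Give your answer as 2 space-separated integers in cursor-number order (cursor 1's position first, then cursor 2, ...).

Answer: 5 10

Derivation:
After op 1 (move_right): buffer="mkevuizaq" (len 9), cursors c1@1 c2@3, authorship .........
After op 2 (delete): buffer="kvuizaq" (len 7), cursors c1@0 c2@1, authorship .......
After op 3 (insert('d')): buffer="dkdvuizaq" (len 9), cursors c1@1 c2@3, authorship 1.2......
After op 4 (insert('w')): buffer="dwkdwvuizaq" (len 11), cursors c1@2 c2@5, authorship 11.22......
After op 5 (insert('u')): buffer="dwukdwuvuizaq" (len 13), cursors c1@3 c2@7, authorship 111.222......
After op 6 (insert('t')): buffer="dwutkdwutvuizaq" (len 15), cursors c1@4 c2@9, authorship 1111.2222......
After op 7 (move_right): buffer="dwutkdwutvuizaq" (len 15), cursors c1@5 c2@10, authorship 1111.2222......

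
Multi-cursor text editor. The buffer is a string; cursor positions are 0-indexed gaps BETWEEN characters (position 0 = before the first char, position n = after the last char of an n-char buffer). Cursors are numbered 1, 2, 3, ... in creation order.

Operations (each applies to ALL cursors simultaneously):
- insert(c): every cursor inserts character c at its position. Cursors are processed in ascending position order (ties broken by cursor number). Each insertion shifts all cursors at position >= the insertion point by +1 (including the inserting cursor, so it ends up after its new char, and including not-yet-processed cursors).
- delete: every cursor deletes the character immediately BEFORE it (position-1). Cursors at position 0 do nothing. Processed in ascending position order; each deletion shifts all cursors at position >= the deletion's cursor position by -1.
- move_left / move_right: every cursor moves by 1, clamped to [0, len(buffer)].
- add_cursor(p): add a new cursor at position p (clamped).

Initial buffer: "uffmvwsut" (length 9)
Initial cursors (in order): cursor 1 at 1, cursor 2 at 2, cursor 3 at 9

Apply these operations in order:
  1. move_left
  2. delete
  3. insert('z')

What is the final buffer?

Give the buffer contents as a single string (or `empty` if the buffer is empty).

After op 1 (move_left): buffer="uffmvwsut" (len 9), cursors c1@0 c2@1 c3@8, authorship .........
After op 2 (delete): buffer="ffmvwst" (len 7), cursors c1@0 c2@0 c3@6, authorship .......
After op 3 (insert('z')): buffer="zzffmvwszt" (len 10), cursors c1@2 c2@2 c3@9, authorship 12......3.

Answer: zzffmvwszt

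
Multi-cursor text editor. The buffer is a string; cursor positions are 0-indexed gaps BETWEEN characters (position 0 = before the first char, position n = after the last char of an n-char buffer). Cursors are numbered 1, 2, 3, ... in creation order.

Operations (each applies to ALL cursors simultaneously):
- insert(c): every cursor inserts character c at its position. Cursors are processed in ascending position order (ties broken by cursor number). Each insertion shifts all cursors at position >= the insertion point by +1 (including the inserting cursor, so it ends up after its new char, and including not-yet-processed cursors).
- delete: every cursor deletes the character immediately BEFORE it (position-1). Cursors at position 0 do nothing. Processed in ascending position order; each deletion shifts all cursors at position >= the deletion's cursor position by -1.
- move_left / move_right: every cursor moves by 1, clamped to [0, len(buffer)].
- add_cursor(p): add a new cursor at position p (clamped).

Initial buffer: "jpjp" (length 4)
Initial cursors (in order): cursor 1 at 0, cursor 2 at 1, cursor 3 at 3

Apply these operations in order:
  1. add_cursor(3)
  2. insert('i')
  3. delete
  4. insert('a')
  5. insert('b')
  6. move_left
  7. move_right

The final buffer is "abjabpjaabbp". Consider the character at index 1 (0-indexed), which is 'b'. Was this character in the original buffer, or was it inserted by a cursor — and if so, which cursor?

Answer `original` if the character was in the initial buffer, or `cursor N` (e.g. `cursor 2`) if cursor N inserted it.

After op 1 (add_cursor(3)): buffer="jpjp" (len 4), cursors c1@0 c2@1 c3@3 c4@3, authorship ....
After op 2 (insert('i')): buffer="ijipjiip" (len 8), cursors c1@1 c2@3 c3@7 c4@7, authorship 1.2..34.
After op 3 (delete): buffer="jpjp" (len 4), cursors c1@0 c2@1 c3@3 c4@3, authorship ....
After op 4 (insert('a')): buffer="ajapjaap" (len 8), cursors c1@1 c2@3 c3@7 c4@7, authorship 1.2..34.
After op 5 (insert('b')): buffer="abjabpjaabbp" (len 12), cursors c1@2 c2@5 c3@11 c4@11, authorship 11.22..3434.
After op 6 (move_left): buffer="abjabpjaabbp" (len 12), cursors c1@1 c2@4 c3@10 c4@10, authorship 11.22..3434.
After op 7 (move_right): buffer="abjabpjaabbp" (len 12), cursors c1@2 c2@5 c3@11 c4@11, authorship 11.22..3434.
Authorship (.=original, N=cursor N): 1 1 . 2 2 . . 3 4 3 4 .
Index 1: author = 1

Answer: cursor 1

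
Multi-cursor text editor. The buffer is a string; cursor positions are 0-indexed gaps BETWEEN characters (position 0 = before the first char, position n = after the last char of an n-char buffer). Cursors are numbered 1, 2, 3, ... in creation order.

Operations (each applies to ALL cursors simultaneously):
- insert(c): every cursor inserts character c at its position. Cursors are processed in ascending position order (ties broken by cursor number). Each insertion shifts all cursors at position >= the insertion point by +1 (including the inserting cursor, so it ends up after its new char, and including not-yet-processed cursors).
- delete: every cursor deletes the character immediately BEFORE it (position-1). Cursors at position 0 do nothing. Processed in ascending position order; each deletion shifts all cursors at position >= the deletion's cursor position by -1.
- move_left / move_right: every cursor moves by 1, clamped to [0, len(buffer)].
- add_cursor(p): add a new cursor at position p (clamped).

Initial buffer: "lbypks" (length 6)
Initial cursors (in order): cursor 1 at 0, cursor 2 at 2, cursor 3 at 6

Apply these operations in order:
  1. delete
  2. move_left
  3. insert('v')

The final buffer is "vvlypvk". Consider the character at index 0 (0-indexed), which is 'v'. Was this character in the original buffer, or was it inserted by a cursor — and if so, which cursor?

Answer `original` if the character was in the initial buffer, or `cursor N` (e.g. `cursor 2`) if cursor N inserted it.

Answer: cursor 1

Derivation:
After op 1 (delete): buffer="lypk" (len 4), cursors c1@0 c2@1 c3@4, authorship ....
After op 2 (move_left): buffer="lypk" (len 4), cursors c1@0 c2@0 c3@3, authorship ....
After op 3 (insert('v')): buffer="vvlypvk" (len 7), cursors c1@2 c2@2 c3@6, authorship 12...3.
Authorship (.=original, N=cursor N): 1 2 . . . 3 .
Index 0: author = 1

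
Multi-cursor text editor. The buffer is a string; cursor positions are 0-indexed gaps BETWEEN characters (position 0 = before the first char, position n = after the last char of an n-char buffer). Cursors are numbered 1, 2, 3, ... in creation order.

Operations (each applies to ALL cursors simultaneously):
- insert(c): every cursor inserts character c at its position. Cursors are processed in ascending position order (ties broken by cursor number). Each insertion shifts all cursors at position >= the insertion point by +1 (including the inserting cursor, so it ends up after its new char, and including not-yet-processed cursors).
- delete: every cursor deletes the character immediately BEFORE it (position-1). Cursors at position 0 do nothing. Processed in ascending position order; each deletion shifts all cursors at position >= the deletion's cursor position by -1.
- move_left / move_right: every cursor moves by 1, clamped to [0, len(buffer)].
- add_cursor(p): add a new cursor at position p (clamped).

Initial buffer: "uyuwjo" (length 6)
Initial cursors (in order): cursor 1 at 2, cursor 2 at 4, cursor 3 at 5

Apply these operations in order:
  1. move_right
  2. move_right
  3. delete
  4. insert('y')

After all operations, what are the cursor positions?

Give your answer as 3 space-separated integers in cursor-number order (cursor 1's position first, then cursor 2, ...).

Answer: 6 6 6

Derivation:
After op 1 (move_right): buffer="uyuwjo" (len 6), cursors c1@3 c2@5 c3@6, authorship ......
After op 2 (move_right): buffer="uyuwjo" (len 6), cursors c1@4 c2@6 c3@6, authorship ......
After op 3 (delete): buffer="uyu" (len 3), cursors c1@3 c2@3 c3@3, authorship ...
After op 4 (insert('y')): buffer="uyuyyy" (len 6), cursors c1@6 c2@6 c3@6, authorship ...123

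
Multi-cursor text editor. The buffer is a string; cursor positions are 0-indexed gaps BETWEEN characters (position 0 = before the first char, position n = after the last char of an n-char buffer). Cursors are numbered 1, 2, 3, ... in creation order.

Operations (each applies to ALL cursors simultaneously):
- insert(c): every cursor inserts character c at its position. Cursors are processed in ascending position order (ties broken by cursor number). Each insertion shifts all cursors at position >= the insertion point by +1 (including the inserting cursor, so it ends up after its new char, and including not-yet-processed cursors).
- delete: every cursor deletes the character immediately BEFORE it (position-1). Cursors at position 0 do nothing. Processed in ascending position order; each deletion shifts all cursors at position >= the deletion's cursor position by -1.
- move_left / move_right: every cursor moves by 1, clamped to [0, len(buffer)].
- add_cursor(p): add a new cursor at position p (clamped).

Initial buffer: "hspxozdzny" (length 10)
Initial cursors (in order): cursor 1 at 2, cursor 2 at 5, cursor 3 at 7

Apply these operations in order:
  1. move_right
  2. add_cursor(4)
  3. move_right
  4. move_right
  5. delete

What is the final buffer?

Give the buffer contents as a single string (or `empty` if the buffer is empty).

After op 1 (move_right): buffer="hspxozdzny" (len 10), cursors c1@3 c2@6 c3@8, authorship ..........
After op 2 (add_cursor(4)): buffer="hspxozdzny" (len 10), cursors c1@3 c4@4 c2@6 c3@8, authorship ..........
After op 3 (move_right): buffer="hspxozdzny" (len 10), cursors c1@4 c4@5 c2@7 c3@9, authorship ..........
After op 4 (move_right): buffer="hspxozdzny" (len 10), cursors c1@5 c4@6 c2@8 c3@10, authorship ..........
After op 5 (delete): buffer="hspxdn" (len 6), cursors c1@4 c4@4 c2@5 c3@6, authorship ......

Answer: hspxdn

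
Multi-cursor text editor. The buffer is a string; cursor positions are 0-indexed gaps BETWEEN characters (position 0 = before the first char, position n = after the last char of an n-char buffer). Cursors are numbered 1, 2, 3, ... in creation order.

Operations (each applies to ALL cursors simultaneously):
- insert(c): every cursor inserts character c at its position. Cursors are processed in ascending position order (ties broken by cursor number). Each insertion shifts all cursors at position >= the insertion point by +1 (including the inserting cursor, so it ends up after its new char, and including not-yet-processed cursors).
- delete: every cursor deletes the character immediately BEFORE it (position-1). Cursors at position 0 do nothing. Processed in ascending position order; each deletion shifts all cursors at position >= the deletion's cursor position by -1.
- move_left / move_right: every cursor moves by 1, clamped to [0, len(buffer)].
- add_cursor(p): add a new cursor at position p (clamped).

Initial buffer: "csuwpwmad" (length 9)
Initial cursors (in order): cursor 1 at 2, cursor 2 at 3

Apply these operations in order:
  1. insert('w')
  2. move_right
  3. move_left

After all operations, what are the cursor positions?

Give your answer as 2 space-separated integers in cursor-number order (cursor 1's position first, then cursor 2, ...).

Answer: 3 5

Derivation:
After op 1 (insert('w')): buffer="cswuwwpwmad" (len 11), cursors c1@3 c2@5, authorship ..1.2......
After op 2 (move_right): buffer="cswuwwpwmad" (len 11), cursors c1@4 c2@6, authorship ..1.2......
After op 3 (move_left): buffer="cswuwwpwmad" (len 11), cursors c1@3 c2@5, authorship ..1.2......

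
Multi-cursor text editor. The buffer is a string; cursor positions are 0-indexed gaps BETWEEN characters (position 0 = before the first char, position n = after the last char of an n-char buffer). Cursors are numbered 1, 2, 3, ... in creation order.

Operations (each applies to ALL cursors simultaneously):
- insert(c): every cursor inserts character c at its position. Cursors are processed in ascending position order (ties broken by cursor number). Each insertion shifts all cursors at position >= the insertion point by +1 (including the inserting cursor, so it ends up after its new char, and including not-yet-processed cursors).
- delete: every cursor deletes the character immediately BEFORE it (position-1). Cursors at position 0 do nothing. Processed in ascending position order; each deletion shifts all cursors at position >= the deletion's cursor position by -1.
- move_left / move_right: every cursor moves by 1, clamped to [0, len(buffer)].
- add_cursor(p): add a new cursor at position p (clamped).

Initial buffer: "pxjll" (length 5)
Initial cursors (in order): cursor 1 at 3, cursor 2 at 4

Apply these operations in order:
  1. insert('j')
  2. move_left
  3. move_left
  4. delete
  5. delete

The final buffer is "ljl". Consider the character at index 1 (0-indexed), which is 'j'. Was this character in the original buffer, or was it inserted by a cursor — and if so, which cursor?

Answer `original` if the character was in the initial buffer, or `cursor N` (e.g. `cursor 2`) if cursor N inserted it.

After op 1 (insert('j')): buffer="pxjjljl" (len 7), cursors c1@4 c2@6, authorship ...1.2.
After op 2 (move_left): buffer="pxjjljl" (len 7), cursors c1@3 c2@5, authorship ...1.2.
After op 3 (move_left): buffer="pxjjljl" (len 7), cursors c1@2 c2@4, authorship ...1.2.
After op 4 (delete): buffer="pjljl" (len 5), cursors c1@1 c2@2, authorship ...2.
After op 5 (delete): buffer="ljl" (len 3), cursors c1@0 c2@0, authorship .2.
Authorship (.=original, N=cursor N): . 2 .
Index 1: author = 2

Answer: cursor 2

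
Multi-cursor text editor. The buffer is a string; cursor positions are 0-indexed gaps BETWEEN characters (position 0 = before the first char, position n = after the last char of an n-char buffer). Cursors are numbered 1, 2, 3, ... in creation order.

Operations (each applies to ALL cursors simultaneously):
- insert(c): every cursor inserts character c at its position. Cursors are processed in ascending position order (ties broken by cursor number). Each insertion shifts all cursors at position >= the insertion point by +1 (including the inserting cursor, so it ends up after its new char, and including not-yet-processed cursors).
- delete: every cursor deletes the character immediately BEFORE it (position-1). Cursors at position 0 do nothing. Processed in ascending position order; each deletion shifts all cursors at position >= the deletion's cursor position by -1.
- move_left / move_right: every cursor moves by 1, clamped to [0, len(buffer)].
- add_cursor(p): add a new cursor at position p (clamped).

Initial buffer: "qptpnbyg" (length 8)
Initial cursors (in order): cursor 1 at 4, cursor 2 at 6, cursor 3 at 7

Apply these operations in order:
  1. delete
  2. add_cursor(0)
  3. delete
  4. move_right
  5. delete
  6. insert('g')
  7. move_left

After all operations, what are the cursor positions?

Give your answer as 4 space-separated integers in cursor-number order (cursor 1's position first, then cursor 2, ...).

After op 1 (delete): buffer="qptng" (len 5), cursors c1@3 c2@4 c3@4, authorship .....
After op 2 (add_cursor(0)): buffer="qptng" (len 5), cursors c4@0 c1@3 c2@4 c3@4, authorship .....
After op 3 (delete): buffer="qg" (len 2), cursors c4@0 c1@1 c2@1 c3@1, authorship ..
After op 4 (move_right): buffer="qg" (len 2), cursors c4@1 c1@2 c2@2 c3@2, authorship ..
After op 5 (delete): buffer="" (len 0), cursors c1@0 c2@0 c3@0 c4@0, authorship 
After op 6 (insert('g')): buffer="gggg" (len 4), cursors c1@4 c2@4 c3@4 c4@4, authorship 1234
After op 7 (move_left): buffer="gggg" (len 4), cursors c1@3 c2@3 c3@3 c4@3, authorship 1234

Answer: 3 3 3 3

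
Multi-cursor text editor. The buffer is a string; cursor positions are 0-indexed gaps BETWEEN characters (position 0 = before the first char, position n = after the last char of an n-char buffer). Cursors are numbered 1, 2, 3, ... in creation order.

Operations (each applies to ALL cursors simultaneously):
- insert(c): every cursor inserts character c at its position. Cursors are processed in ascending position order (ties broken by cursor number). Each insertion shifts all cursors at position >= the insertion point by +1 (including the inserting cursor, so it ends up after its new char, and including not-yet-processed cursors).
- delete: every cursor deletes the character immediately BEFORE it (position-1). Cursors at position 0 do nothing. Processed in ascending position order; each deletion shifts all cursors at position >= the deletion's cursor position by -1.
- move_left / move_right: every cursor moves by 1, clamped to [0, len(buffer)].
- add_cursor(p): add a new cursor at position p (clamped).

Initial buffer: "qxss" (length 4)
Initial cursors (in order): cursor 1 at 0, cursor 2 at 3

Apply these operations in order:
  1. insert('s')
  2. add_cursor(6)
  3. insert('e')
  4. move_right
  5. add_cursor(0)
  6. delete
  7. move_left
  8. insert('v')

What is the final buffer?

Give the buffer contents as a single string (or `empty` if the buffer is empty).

After op 1 (insert('s')): buffer="sqxsss" (len 6), cursors c1@1 c2@5, authorship 1...2.
After op 2 (add_cursor(6)): buffer="sqxsss" (len 6), cursors c1@1 c2@5 c3@6, authorship 1...2.
After op 3 (insert('e')): buffer="seqxssese" (len 9), cursors c1@2 c2@7 c3@9, authorship 11...22.3
After op 4 (move_right): buffer="seqxssese" (len 9), cursors c1@3 c2@8 c3@9, authorship 11...22.3
After op 5 (add_cursor(0)): buffer="seqxssese" (len 9), cursors c4@0 c1@3 c2@8 c3@9, authorship 11...22.3
After op 6 (delete): buffer="sexsse" (len 6), cursors c4@0 c1@2 c2@6 c3@6, authorship 11..22
After op 7 (move_left): buffer="sexsse" (len 6), cursors c4@0 c1@1 c2@5 c3@5, authorship 11..22
After op 8 (insert('v')): buffer="vsvexssvve" (len 10), cursors c4@1 c1@3 c2@9 c3@9, authorship 4111..2232

Answer: vsvexssvve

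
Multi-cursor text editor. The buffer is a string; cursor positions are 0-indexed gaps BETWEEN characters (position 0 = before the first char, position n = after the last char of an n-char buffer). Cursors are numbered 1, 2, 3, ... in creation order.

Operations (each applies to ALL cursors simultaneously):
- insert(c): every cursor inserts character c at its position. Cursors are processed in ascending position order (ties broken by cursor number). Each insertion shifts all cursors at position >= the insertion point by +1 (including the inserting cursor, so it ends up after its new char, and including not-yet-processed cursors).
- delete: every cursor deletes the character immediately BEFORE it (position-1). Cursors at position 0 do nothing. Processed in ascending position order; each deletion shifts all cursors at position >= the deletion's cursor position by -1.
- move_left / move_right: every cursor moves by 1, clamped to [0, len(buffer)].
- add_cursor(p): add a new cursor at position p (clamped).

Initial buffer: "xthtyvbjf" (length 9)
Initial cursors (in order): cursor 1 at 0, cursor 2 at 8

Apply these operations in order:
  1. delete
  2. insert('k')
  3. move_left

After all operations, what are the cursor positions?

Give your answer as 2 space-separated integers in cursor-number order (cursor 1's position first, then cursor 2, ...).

After op 1 (delete): buffer="xthtyvbf" (len 8), cursors c1@0 c2@7, authorship ........
After op 2 (insert('k')): buffer="kxthtyvbkf" (len 10), cursors c1@1 c2@9, authorship 1.......2.
After op 3 (move_left): buffer="kxthtyvbkf" (len 10), cursors c1@0 c2@8, authorship 1.......2.

Answer: 0 8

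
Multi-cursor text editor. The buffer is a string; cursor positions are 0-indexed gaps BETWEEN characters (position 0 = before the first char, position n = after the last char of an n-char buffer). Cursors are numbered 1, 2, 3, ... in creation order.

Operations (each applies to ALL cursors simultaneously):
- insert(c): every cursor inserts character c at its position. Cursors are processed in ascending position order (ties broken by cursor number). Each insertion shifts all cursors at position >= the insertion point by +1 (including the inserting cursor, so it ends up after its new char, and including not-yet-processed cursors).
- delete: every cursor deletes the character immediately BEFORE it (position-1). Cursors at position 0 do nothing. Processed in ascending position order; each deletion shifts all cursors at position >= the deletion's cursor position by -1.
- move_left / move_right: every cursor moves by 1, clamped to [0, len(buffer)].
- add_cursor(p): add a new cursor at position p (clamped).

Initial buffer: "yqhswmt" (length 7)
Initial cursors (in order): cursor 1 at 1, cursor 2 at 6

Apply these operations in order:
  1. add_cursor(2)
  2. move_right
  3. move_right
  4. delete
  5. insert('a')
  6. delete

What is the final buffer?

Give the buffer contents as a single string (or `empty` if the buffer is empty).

Answer: yqwm

Derivation:
After op 1 (add_cursor(2)): buffer="yqhswmt" (len 7), cursors c1@1 c3@2 c2@6, authorship .......
After op 2 (move_right): buffer="yqhswmt" (len 7), cursors c1@2 c3@3 c2@7, authorship .......
After op 3 (move_right): buffer="yqhswmt" (len 7), cursors c1@3 c3@4 c2@7, authorship .......
After op 4 (delete): buffer="yqwm" (len 4), cursors c1@2 c3@2 c2@4, authorship ....
After op 5 (insert('a')): buffer="yqaawma" (len 7), cursors c1@4 c3@4 c2@7, authorship ..13..2
After op 6 (delete): buffer="yqwm" (len 4), cursors c1@2 c3@2 c2@4, authorship ....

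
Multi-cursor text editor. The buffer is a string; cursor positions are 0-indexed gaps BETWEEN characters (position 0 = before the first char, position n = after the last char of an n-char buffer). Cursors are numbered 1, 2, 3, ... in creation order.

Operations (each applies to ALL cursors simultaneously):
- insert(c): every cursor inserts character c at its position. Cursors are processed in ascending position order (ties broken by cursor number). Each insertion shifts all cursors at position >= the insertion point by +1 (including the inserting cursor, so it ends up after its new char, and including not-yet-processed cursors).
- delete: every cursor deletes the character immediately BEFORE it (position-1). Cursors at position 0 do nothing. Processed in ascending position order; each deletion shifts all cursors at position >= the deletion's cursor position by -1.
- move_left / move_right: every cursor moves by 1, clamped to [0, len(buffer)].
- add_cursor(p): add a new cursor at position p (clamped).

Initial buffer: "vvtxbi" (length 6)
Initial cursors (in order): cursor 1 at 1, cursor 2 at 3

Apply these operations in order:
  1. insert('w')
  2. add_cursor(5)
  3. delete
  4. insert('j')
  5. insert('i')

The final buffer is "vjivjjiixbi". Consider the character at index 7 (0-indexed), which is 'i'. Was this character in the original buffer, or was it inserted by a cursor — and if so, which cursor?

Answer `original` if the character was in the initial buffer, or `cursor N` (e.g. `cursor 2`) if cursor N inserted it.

After op 1 (insert('w')): buffer="vwvtwxbi" (len 8), cursors c1@2 c2@5, authorship .1..2...
After op 2 (add_cursor(5)): buffer="vwvtwxbi" (len 8), cursors c1@2 c2@5 c3@5, authorship .1..2...
After op 3 (delete): buffer="vvxbi" (len 5), cursors c1@1 c2@2 c3@2, authorship .....
After op 4 (insert('j')): buffer="vjvjjxbi" (len 8), cursors c1@2 c2@5 c3@5, authorship .1.23...
After op 5 (insert('i')): buffer="vjivjjiixbi" (len 11), cursors c1@3 c2@8 c3@8, authorship .11.2323...
Authorship (.=original, N=cursor N): . 1 1 . 2 3 2 3 . . .
Index 7: author = 3

Answer: cursor 3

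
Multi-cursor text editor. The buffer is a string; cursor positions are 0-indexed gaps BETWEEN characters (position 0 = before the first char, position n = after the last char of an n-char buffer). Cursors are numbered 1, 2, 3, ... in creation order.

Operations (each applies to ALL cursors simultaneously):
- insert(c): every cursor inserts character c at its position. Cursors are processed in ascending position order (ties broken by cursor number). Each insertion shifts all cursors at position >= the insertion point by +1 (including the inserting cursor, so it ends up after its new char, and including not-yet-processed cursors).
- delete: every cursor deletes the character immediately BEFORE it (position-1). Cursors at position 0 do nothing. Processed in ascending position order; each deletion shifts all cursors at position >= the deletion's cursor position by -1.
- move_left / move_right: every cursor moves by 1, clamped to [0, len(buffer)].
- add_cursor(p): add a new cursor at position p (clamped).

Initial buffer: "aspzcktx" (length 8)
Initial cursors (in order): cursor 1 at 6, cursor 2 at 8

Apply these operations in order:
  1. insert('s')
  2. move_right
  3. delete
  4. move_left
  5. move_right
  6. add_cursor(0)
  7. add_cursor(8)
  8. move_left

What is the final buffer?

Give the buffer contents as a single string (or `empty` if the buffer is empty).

Answer: aspzcksx

Derivation:
After op 1 (insert('s')): buffer="aspzckstxs" (len 10), cursors c1@7 c2@10, authorship ......1..2
After op 2 (move_right): buffer="aspzckstxs" (len 10), cursors c1@8 c2@10, authorship ......1..2
After op 3 (delete): buffer="aspzcksx" (len 8), cursors c1@7 c2@8, authorship ......1.
After op 4 (move_left): buffer="aspzcksx" (len 8), cursors c1@6 c2@7, authorship ......1.
After op 5 (move_right): buffer="aspzcksx" (len 8), cursors c1@7 c2@8, authorship ......1.
After op 6 (add_cursor(0)): buffer="aspzcksx" (len 8), cursors c3@0 c1@7 c2@8, authorship ......1.
After op 7 (add_cursor(8)): buffer="aspzcksx" (len 8), cursors c3@0 c1@7 c2@8 c4@8, authorship ......1.
After op 8 (move_left): buffer="aspzcksx" (len 8), cursors c3@0 c1@6 c2@7 c4@7, authorship ......1.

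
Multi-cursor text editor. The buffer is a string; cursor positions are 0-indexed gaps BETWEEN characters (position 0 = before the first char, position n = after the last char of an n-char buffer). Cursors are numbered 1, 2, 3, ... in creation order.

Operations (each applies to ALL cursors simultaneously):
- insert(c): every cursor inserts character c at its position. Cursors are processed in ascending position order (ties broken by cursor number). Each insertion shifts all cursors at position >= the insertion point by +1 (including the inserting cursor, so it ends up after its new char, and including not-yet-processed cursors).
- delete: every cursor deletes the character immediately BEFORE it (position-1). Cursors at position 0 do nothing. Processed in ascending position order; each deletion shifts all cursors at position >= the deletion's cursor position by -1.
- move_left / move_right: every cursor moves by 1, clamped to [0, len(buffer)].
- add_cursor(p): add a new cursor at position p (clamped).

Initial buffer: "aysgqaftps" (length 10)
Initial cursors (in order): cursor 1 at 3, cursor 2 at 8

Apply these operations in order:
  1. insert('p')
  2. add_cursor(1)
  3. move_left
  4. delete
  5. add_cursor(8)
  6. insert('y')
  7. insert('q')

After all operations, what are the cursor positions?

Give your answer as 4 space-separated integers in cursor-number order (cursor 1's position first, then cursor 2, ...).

After op 1 (insert('p')): buffer="ayspgqaftpps" (len 12), cursors c1@4 c2@10, authorship ...1.....2..
After op 2 (add_cursor(1)): buffer="ayspgqaftpps" (len 12), cursors c3@1 c1@4 c2@10, authorship ...1.....2..
After op 3 (move_left): buffer="ayspgqaftpps" (len 12), cursors c3@0 c1@3 c2@9, authorship ...1.....2..
After op 4 (delete): buffer="aypgqafpps" (len 10), cursors c3@0 c1@2 c2@7, authorship ..1....2..
After op 5 (add_cursor(8)): buffer="aypgqafpps" (len 10), cursors c3@0 c1@2 c2@7 c4@8, authorship ..1....2..
After op 6 (insert('y')): buffer="yayypgqafypyps" (len 14), cursors c3@1 c1@4 c2@10 c4@12, authorship 3..11....224..
After op 7 (insert('q')): buffer="yqayyqpgqafyqpyqps" (len 18), cursors c3@2 c1@6 c2@13 c4@16, authorship 33..111....22244..

Answer: 6 13 2 16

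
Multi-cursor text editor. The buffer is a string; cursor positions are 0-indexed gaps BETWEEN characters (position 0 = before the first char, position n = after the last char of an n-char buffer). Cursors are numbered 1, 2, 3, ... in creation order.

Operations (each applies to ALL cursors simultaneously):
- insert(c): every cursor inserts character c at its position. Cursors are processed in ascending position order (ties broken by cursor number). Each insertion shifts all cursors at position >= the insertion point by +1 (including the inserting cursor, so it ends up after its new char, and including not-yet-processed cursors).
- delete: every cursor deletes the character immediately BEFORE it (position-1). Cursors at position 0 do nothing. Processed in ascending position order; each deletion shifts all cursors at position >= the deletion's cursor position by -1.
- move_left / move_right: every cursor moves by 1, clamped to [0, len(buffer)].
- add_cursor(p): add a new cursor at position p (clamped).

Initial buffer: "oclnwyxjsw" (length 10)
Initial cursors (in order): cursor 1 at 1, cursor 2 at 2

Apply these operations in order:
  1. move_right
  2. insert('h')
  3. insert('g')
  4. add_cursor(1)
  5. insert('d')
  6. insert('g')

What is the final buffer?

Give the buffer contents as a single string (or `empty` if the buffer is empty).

Answer: odgchgdglhgdgnwyxjsw

Derivation:
After op 1 (move_right): buffer="oclnwyxjsw" (len 10), cursors c1@2 c2@3, authorship ..........
After op 2 (insert('h')): buffer="ochlhnwyxjsw" (len 12), cursors c1@3 c2@5, authorship ..1.2.......
After op 3 (insert('g')): buffer="ochglhgnwyxjsw" (len 14), cursors c1@4 c2@7, authorship ..11.22.......
After op 4 (add_cursor(1)): buffer="ochglhgnwyxjsw" (len 14), cursors c3@1 c1@4 c2@7, authorship ..11.22.......
After op 5 (insert('d')): buffer="odchgdlhgdnwyxjsw" (len 17), cursors c3@2 c1@6 c2@10, authorship .3.111.222.......
After op 6 (insert('g')): buffer="odgchgdglhgdgnwyxjsw" (len 20), cursors c3@3 c1@8 c2@13, authorship .33.1111.2222.......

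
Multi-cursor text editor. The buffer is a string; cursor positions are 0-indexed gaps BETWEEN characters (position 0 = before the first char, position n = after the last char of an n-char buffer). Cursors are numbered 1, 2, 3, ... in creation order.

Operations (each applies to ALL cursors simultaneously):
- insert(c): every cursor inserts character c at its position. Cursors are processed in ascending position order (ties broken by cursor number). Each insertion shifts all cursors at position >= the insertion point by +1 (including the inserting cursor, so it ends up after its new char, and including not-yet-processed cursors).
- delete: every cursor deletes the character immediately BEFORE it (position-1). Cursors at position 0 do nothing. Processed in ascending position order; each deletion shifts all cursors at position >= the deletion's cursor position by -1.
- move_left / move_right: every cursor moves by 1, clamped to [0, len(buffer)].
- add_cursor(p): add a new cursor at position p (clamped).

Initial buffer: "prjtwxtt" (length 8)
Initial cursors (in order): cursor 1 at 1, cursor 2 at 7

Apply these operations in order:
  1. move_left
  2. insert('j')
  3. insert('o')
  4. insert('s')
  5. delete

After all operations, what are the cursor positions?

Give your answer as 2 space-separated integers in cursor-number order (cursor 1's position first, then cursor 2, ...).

After op 1 (move_left): buffer="prjtwxtt" (len 8), cursors c1@0 c2@6, authorship ........
After op 2 (insert('j')): buffer="jprjtwxjtt" (len 10), cursors c1@1 c2@8, authorship 1......2..
After op 3 (insert('o')): buffer="joprjtwxjott" (len 12), cursors c1@2 c2@10, authorship 11......22..
After op 4 (insert('s')): buffer="josprjtwxjostt" (len 14), cursors c1@3 c2@12, authorship 111......222..
After op 5 (delete): buffer="joprjtwxjott" (len 12), cursors c1@2 c2@10, authorship 11......22..

Answer: 2 10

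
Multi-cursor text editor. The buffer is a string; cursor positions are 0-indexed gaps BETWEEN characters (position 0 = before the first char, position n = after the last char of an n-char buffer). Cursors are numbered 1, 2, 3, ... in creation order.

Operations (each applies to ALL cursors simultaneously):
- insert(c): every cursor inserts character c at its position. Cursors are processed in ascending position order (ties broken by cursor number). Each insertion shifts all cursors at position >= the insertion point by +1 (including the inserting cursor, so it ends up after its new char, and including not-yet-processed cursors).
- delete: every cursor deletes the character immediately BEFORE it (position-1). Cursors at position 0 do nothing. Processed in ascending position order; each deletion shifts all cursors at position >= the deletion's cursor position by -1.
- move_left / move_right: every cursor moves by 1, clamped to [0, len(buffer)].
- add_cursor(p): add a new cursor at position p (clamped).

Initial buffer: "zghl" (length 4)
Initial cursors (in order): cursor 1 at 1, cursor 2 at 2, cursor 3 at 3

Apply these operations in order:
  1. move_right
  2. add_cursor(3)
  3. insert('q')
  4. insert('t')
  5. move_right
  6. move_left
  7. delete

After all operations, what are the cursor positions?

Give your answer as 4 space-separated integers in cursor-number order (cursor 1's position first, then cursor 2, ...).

Answer: 3 6 7 6

Derivation:
After op 1 (move_right): buffer="zghl" (len 4), cursors c1@2 c2@3 c3@4, authorship ....
After op 2 (add_cursor(3)): buffer="zghl" (len 4), cursors c1@2 c2@3 c4@3 c3@4, authorship ....
After op 3 (insert('q')): buffer="zgqhqqlq" (len 8), cursors c1@3 c2@6 c4@6 c3@8, authorship ..1.24.3
After op 4 (insert('t')): buffer="zgqthqqttlqt" (len 12), cursors c1@4 c2@9 c4@9 c3@12, authorship ..11.2424.33
After op 5 (move_right): buffer="zgqthqqttlqt" (len 12), cursors c1@5 c2@10 c4@10 c3@12, authorship ..11.2424.33
After op 6 (move_left): buffer="zgqthqqttlqt" (len 12), cursors c1@4 c2@9 c4@9 c3@11, authorship ..11.2424.33
After op 7 (delete): buffer="zgqhqqlt" (len 8), cursors c1@3 c2@6 c4@6 c3@7, authorship ..1.24.3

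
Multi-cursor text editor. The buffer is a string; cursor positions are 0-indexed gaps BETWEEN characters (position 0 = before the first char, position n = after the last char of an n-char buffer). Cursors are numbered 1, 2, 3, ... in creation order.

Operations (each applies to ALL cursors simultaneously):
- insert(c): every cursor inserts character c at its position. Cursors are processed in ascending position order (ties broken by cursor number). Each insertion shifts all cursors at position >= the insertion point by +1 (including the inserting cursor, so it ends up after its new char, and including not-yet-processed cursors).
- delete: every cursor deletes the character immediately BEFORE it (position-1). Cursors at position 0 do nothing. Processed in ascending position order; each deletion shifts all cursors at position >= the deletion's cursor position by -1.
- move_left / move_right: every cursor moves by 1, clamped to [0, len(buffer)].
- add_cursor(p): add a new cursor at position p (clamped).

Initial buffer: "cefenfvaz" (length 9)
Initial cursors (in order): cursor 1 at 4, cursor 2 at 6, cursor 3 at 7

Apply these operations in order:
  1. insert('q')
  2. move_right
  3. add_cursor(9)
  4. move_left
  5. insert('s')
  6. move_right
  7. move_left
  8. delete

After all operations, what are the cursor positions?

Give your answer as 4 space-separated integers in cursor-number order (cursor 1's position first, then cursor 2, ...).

Answer: 5 8 10 8

Derivation:
After op 1 (insert('q')): buffer="cefeqnfqvqaz" (len 12), cursors c1@5 c2@8 c3@10, authorship ....1..2.3..
After op 2 (move_right): buffer="cefeqnfqvqaz" (len 12), cursors c1@6 c2@9 c3@11, authorship ....1..2.3..
After op 3 (add_cursor(9)): buffer="cefeqnfqvqaz" (len 12), cursors c1@6 c2@9 c4@9 c3@11, authorship ....1..2.3..
After op 4 (move_left): buffer="cefeqnfqvqaz" (len 12), cursors c1@5 c2@8 c4@8 c3@10, authorship ....1..2.3..
After op 5 (insert('s')): buffer="cefeqsnfqssvqsaz" (len 16), cursors c1@6 c2@11 c4@11 c3@14, authorship ....11..224.33..
After op 6 (move_right): buffer="cefeqsnfqssvqsaz" (len 16), cursors c1@7 c2@12 c4@12 c3@15, authorship ....11..224.33..
After op 7 (move_left): buffer="cefeqsnfqssvqsaz" (len 16), cursors c1@6 c2@11 c4@11 c3@14, authorship ....11..224.33..
After op 8 (delete): buffer="cefeqnfqvqaz" (len 12), cursors c1@5 c2@8 c4@8 c3@10, authorship ....1..2.3..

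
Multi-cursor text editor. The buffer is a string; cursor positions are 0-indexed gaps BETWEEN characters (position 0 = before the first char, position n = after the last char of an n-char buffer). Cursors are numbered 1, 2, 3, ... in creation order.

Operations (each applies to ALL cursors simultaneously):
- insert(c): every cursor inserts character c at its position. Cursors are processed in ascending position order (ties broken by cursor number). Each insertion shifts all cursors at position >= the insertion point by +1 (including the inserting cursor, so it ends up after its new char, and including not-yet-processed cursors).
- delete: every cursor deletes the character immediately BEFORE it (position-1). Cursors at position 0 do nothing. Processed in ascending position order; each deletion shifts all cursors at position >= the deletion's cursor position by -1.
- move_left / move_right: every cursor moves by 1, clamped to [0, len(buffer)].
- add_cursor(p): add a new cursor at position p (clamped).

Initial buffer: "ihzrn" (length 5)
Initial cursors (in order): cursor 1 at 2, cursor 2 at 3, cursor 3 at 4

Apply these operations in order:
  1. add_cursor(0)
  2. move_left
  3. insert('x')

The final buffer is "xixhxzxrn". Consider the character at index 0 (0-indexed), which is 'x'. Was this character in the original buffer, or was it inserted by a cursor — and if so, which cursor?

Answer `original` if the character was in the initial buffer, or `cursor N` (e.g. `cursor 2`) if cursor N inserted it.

After op 1 (add_cursor(0)): buffer="ihzrn" (len 5), cursors c4@0 c1@2 c2@3 c3@4, authorship .....
After op 2 (move_left): buffer="ihzrn" (len 5), cursors c4@0 c1@1 c2@2 c3@3, authorship .....
After op 3 (insert('x')): buffer="xixhxzxrn" (len 9), cursors c4@1 c1@3 c2@5 c3@7, authorship 4.1.2.3..
Authorship (.=original, N=cursor N): 4 . 1 . 2 . 3 . .
Index 0: author = 4

Answer: cursor 4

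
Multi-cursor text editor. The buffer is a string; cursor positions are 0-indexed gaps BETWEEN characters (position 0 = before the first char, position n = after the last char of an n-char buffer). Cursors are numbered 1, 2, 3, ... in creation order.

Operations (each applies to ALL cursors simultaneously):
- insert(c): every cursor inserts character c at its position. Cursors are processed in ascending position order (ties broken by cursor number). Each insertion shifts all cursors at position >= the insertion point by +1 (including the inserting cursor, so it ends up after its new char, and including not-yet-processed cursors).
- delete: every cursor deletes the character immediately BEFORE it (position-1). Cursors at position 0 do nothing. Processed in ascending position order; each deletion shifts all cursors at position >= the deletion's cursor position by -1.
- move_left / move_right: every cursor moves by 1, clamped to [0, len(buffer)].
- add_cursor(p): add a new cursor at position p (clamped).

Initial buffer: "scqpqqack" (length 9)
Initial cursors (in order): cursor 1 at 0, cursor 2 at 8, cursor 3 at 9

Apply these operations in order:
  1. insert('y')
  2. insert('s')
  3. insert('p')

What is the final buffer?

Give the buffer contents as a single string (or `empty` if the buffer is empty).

Answer: yspscqpqqacyspkysp

Derivation:
After op 1 (insert('y')): buffer="yscqpqqacyky" (len 12), cursors c1@1 c2@10 c3@12, authorship 1........2.3
After op 2 (insert('s')): buffer="ysscqpqqacyskys" (len 15), cursors c1@2 c2@12 c3@15, authorship 11........22.33
After op 3 (insert('p')): buffer="yspscqpqqacyspkysp" (len 18), cursors c1@3 c2@14 c3@18, authorship 111........222.333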